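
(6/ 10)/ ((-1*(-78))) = 1/ 130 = 0.01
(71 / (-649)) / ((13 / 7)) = -497 / 8437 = -0.06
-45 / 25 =-9 / 5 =-1.80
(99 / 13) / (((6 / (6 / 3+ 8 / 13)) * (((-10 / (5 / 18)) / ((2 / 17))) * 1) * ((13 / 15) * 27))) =-55 / 118638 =-0.00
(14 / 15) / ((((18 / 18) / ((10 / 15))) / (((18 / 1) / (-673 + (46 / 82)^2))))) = -11767 / 706740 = -0.02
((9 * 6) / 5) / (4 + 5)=1.20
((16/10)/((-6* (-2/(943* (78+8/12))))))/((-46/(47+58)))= -67732/3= -22577.33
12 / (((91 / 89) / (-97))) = -103596 / 91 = -1138.42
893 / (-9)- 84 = -1649 / 9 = -183.22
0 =0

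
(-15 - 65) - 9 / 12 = -80.75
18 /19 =0.95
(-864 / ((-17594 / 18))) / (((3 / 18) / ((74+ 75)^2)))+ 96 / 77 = 79758203424 / 677369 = 117747.05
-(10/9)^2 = -100/81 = -1.23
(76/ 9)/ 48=19/ 108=0.18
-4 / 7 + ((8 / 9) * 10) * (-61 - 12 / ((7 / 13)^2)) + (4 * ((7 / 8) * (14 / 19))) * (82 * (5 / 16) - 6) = -57652411 / 67032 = -860.07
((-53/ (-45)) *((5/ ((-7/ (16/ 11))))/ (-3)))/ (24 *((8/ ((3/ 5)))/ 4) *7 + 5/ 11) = 848/ 1165185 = 0.00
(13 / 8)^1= 13 / 8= 1.62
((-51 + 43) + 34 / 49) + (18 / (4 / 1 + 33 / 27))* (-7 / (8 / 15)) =-484049 / 9212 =-52.55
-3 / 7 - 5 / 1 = -38 / 7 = -5.43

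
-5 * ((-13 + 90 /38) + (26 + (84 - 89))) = -985 /19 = -51.84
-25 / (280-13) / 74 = -25 / 19758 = -0.00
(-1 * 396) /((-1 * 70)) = 198 /35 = 5.66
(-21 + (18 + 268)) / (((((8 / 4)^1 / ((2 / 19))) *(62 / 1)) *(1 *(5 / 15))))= 795 / 1178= 0.67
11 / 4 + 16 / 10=87 / 20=4.35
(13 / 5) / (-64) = -13 / 320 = -0.04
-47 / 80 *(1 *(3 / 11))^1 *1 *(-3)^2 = -1269 / 880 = -1.44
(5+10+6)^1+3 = 24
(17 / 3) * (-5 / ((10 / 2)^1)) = -17 / 3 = -5.67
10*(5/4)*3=37.50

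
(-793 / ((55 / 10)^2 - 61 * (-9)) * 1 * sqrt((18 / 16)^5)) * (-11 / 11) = 192699 * sqrt(2) / 148288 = 1.84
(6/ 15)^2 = 4/ 25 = 0.16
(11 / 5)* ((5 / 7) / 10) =11 / 70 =0.16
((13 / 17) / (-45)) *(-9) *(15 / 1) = 39 / 17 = 2.29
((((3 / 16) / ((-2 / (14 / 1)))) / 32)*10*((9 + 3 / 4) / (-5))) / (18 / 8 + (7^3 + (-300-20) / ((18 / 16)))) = 7371 / 560384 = 0.01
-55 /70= -11 /14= -0.79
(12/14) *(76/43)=456/301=1.51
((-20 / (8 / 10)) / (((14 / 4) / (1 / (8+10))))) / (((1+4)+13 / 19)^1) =-475 / 6804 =-0.07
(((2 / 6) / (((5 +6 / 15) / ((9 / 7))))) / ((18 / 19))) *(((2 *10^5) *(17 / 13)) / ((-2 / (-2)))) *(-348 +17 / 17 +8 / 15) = -167863100000 / 22113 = -7591150.00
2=2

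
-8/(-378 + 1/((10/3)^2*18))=1600/75599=0.02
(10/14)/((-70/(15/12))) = -0.01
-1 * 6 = -6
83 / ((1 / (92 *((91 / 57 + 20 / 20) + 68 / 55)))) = 91754176 / 3135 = 29267.68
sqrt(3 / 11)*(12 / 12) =sqrt(33) / 11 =0.52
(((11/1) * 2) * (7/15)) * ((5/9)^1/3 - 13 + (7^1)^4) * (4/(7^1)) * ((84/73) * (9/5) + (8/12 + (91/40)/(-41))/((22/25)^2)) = 32062784625191/800028900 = 40077.03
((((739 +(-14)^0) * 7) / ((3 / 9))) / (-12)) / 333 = -35 / 9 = -3.89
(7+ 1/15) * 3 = 106/5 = 21.20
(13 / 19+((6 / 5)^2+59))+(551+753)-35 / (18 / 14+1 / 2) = 639124 / 475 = 1345.52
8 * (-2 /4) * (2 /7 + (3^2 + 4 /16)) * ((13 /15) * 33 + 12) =-7743 /5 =-1548.60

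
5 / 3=1.67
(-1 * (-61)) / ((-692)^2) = 61 / 478864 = 0.00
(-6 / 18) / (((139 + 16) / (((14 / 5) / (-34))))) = 7 / 39525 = 0.00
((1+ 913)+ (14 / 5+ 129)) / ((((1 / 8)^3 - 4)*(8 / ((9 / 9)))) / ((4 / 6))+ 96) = 74368 / 3415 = 21.78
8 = 8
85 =85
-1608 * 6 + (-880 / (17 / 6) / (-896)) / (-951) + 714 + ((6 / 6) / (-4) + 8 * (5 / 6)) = -2020651439 / 226338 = -8927.58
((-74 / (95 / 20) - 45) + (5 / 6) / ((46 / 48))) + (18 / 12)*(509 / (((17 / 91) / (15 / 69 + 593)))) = 18010884845 / 7429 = 2424402.32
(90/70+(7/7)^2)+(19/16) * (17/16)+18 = 38613/1792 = 21.55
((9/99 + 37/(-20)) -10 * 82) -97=-202127/220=-918.76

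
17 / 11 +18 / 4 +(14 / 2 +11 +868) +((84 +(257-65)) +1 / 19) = 488265 / 418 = 1168.10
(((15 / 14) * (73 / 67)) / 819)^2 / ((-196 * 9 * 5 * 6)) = -0.00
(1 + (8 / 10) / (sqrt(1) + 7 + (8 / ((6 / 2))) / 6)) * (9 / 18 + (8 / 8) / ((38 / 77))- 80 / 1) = -153088 / 1805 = -84.81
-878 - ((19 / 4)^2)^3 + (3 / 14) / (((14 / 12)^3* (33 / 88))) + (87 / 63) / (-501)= -182747268906887 / 14781247488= -12363.45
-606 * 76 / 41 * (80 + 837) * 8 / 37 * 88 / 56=-530933568 / 1517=-349989.17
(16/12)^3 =64/27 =2.37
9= 9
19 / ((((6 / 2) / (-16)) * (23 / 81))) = -8208 / 23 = -356.87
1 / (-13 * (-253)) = 0.00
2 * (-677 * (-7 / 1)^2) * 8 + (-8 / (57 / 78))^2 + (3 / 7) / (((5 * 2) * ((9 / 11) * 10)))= -402284362429 / 758100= -530648.15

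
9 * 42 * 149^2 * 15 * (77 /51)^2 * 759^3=36259337461564470330 /289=125464835507143495.95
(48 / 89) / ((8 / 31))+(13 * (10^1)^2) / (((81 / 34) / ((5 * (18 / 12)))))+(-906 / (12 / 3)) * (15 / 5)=3415.18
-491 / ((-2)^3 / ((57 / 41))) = 27987 / 328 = 85.33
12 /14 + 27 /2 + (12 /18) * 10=883 /42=21.02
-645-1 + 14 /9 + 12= -5692 /9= -632.44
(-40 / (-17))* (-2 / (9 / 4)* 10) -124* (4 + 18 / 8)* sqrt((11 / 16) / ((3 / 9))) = -775* sqrt(33) / 4 -3200 / 153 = -1133.92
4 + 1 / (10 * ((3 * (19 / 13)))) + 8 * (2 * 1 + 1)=15973 / 570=28.02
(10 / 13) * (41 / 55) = 82 / 143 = 0.57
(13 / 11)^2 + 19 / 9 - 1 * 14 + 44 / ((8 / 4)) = 12532 / 1089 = 11.51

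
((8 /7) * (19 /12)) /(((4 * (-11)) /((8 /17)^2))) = -608 /66759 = -0.01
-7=-7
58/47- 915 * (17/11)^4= -3590971427/688127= -5218.47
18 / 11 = 1.64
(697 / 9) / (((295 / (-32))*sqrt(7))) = -22304*sqrt(7) / 18585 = -3.18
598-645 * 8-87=-4649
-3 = -3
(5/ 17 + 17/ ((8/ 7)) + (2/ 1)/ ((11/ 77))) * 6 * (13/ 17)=133.83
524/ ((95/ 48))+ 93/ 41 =1040067/ 3895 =267.03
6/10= 3/5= 0.60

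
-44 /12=-11 /3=-3.67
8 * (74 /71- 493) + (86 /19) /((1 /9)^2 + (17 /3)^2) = -6907032315 /1755049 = -3935.52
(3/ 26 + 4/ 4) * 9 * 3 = 30.12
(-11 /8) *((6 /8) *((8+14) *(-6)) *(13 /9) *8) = 1573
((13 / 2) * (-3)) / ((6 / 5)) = -65 / 4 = -16.25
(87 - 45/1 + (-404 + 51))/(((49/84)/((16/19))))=-59712/133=-448.96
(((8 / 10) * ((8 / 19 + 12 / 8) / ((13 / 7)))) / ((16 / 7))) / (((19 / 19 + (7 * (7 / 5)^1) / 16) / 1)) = 0.22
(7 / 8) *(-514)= -1799 / 4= -449.75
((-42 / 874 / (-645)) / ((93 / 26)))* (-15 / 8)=-0.00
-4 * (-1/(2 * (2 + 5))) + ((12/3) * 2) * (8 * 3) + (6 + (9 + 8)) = 1507/7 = 215.29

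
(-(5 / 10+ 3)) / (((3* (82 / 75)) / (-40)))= 1750 / 41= 42.68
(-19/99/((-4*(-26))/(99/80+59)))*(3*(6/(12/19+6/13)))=-1739659/950400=-1.83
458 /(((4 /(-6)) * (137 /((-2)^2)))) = -2748 /137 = -20.06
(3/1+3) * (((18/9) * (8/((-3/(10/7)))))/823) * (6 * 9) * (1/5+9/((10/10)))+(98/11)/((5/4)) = -6485368/316855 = -20.47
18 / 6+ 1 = 4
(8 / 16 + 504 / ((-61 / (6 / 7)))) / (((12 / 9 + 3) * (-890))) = 2409 / 1411540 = 0.00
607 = 607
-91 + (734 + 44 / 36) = 5798 / 9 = 644.22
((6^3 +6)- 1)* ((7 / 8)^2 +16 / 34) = 17485 / 64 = 273.20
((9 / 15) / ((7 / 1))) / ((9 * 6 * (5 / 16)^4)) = 32768 / 196875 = 0.17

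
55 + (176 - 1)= 230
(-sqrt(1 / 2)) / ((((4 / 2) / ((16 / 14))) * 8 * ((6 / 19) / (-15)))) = 95 * sqrt(2) / 56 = 2.40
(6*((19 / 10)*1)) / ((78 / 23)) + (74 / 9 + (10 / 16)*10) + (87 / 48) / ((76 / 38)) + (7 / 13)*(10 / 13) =4661369 / 243360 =19.15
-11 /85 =-0.13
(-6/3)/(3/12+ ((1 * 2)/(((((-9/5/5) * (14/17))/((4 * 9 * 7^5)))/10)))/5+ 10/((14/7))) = 8/32653579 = 0.00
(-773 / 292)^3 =-461889917 / 24897088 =-18.55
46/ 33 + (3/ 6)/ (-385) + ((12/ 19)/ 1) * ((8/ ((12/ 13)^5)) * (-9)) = -140013901/ 2106720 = -66.46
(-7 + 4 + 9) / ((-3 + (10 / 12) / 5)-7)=-36 / 59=-0.61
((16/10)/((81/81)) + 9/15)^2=121/25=4.84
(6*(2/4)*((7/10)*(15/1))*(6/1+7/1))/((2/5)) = 4095/4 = 1023.75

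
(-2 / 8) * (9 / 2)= -1.12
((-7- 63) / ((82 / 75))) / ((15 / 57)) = -9975 / 41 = -243.29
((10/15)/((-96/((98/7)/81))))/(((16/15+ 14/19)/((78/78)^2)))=-665/999216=-0.00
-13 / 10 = -1.30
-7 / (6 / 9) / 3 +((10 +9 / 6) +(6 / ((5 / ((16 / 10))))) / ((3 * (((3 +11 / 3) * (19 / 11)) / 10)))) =4064 / 475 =8.56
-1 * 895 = -895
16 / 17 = 0.94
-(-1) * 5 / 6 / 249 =5 / 1494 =0.00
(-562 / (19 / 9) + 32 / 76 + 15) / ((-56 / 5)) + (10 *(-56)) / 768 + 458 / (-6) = -116339 / 2128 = -54.67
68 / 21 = 3.24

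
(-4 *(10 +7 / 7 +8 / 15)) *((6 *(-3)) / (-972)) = -346 / 405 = -0.85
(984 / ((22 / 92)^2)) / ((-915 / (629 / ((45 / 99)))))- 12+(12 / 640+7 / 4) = -13975290279 / 536800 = -26034.45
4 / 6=0.67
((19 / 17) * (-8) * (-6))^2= 831744 / 289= 2878.01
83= 83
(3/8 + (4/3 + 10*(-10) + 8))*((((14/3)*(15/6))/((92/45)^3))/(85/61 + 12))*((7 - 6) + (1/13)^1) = -327906376875/33081780992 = -9.91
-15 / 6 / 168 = -5 / 336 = -0.01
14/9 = 1.56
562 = 562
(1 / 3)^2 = 1 / 9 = 0.11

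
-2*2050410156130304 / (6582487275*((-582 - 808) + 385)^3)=4100820312260608 / 6681719093481534375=0.00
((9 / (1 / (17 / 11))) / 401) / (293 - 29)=51 / 388168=0.00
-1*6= -6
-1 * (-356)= 356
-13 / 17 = -0.76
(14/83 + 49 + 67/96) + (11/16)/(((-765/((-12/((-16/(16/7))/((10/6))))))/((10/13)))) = 49.86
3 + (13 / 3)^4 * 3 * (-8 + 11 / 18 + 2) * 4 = -5540105 / 243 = -22798.79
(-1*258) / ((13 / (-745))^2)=-143196450 / 169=-847316.27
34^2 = 1156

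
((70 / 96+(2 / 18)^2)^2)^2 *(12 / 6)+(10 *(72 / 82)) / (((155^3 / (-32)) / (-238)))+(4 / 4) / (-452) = 3019572050541538302703 / 4867179922215618969600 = 0.62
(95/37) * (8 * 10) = 205.41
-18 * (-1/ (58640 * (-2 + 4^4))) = 0.00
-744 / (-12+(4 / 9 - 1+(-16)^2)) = -3.06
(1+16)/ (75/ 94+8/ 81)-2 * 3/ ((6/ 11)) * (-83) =6362489/ 6827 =931.96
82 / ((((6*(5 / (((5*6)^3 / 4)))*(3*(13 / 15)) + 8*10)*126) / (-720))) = -3690000 / 630091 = -5.86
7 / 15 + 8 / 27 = 0.76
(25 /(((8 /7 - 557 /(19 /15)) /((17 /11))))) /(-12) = 56525 /7699956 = 0.01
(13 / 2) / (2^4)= 13 / 32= 0.41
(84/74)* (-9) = -378/37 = -10.22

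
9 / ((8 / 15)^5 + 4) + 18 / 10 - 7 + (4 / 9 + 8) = 755806003 / 138162060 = 5.47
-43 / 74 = -0.58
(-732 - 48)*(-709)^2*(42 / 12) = -1372319130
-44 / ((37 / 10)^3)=-44000 / 50653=-0.87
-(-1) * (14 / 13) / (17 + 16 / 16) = 7 / 117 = 0.06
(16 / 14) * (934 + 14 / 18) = 67304 / 63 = 1068.32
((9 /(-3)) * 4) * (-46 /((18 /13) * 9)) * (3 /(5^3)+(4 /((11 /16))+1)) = 303.08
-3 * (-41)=123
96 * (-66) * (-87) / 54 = 10208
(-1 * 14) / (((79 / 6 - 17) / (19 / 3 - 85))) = -6608 / 23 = -287.30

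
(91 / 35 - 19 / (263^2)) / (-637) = -899102 / 220303265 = -0.00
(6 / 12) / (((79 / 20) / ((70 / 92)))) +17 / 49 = 39464 / 89033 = 0.44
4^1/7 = 4/7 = 0.57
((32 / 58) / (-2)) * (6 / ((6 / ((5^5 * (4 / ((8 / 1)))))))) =-12500 / 29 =-431.03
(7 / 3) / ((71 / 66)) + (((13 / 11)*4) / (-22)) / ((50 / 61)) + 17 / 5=1139782 / 214775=5.31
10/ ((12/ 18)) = 15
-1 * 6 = -6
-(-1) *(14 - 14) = 0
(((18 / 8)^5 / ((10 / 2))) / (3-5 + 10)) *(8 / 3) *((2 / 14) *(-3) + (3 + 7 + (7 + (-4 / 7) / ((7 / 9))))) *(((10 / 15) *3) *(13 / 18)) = 87.94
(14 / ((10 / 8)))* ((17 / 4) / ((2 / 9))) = 1071 / 5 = 214.20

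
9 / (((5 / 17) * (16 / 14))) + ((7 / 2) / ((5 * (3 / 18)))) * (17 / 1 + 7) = 5103 / 40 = 127.58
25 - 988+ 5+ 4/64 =-15327/16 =-957.94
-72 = -72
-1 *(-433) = 433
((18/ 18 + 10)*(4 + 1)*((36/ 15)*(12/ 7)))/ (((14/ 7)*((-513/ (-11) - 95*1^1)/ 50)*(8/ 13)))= -353925/ 1862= -190.08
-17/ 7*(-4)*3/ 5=5.83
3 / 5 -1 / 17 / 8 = 403 / 680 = 0.59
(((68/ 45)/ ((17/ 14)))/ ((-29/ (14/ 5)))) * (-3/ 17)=784/ 36975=0.02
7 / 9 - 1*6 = -47 / 9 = -5.22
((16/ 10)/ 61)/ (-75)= -0.00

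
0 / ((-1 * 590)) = 0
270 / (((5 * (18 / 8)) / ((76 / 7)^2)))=138624 / 49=2829.06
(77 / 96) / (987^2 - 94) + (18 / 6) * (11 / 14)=1542935339 / 654578400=2.36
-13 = -13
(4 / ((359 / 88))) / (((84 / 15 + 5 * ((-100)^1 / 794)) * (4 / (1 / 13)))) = 87340 / 23022311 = 0.00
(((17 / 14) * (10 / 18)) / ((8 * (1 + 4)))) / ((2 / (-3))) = -17 / 672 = -0.03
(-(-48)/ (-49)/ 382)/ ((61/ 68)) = -1632/ 570899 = -0.00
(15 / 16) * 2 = 15 / 8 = 1.88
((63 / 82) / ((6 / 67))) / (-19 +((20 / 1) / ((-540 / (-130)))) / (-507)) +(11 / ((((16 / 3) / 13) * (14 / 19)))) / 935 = -6444141483 / 15626070880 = -0.41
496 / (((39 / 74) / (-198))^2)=11831314176 / 169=70007776.19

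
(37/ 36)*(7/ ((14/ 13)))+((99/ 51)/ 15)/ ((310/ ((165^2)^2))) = 11740871387/ 37944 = 309426.30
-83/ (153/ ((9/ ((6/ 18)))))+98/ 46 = -4894/ 391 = -12.52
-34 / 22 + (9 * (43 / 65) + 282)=286.41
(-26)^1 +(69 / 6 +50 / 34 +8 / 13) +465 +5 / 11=2202683 / 4862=453.04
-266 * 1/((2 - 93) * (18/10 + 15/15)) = 95/91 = 1.04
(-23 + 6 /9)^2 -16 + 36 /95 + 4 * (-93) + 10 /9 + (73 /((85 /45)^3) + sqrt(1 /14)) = sqrt(14) /14 + 517094492 /4200615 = 123.37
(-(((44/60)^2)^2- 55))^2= 7671426430756/2562890625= 2993.27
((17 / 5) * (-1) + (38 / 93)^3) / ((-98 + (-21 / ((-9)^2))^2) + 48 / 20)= 0.03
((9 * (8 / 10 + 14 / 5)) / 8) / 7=0.58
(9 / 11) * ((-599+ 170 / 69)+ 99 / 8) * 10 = -4779.50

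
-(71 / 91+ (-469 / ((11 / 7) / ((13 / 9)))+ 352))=705592 / 9009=78.32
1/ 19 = 0.05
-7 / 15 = -0.47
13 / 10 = 1.30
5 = 5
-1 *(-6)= 6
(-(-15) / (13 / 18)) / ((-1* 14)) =-135 / 91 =-1.48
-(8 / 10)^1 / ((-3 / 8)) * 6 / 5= 64 / 25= 2.56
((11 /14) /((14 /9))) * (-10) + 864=84177 /98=858.95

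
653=653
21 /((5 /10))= 42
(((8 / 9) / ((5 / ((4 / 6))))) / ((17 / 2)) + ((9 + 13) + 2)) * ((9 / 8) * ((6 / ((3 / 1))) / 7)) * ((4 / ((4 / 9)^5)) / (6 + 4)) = 135596187 / 761600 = 178.04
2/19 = 0.11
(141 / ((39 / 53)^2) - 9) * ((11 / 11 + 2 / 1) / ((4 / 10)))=318650 / 169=1885.50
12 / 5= 2.40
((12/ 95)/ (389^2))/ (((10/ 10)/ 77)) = 924/ 14375495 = 0.00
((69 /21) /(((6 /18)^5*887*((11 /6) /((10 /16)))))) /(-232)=-83835 /63381472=-0.00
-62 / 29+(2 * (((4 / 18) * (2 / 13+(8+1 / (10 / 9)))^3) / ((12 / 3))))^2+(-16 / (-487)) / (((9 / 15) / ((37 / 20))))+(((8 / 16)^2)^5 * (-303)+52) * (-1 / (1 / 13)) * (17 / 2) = 191666148749700999676129 / 176694108930144000000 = 1084.73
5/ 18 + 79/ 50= 418/ 225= 1.86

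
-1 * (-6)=6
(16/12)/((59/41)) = 164/177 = 0.93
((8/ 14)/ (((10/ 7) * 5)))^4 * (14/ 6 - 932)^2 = 124456336/ 3515625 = 35.40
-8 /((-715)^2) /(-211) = 8 /107868475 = 0.00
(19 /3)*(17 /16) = 323 /48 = 6.73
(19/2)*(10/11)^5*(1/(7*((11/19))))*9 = 162450000/12400927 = 13.10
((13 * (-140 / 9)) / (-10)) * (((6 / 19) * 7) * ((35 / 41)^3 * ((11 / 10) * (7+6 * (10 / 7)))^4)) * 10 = 188069393803291 / 7856994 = 23936558.15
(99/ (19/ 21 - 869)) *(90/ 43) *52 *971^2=-917357893452/ 78389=-11702635.49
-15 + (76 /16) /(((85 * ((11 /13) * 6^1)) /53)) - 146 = -160.42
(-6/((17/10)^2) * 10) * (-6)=36000/289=124.57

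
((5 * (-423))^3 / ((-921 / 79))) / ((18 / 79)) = 2186862782625 / 614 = 3561665769.75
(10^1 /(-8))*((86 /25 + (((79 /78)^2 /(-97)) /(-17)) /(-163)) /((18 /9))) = -140635653263 /65412004320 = -2.15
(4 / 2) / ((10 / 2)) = 2 / 5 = 0.40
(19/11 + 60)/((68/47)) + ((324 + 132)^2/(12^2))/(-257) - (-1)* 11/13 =94694473/2499068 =37.89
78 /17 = 4.59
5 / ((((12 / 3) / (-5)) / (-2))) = 25 / 2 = 12.50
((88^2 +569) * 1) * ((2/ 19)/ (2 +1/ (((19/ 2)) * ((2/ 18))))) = 8313/ 28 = 296.89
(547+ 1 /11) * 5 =30090 /11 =2735.45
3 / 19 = 0.16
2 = 2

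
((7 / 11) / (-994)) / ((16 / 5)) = -5 / 24992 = -0.00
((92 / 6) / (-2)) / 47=-23 / 141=-0.16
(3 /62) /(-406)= -3 /25172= -0.00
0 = 0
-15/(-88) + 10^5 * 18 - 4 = 158399663/88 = 1799996.17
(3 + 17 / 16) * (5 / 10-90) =-363.59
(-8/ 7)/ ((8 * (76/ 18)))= -9/ 266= -0.03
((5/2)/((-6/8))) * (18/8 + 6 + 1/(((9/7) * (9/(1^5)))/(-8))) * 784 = -4800040/243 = -19753.25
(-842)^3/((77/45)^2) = -1208819068200/5929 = -203882453.74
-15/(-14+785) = -5/257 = -0.02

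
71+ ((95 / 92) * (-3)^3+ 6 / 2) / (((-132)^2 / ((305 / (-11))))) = 417549131 / 5877696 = 71.04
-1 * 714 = -714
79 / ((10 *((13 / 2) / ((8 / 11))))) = 632 / 715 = 0.88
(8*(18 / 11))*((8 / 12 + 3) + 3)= 87.27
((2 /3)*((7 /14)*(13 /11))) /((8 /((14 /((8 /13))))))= 1183 /1056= 1.12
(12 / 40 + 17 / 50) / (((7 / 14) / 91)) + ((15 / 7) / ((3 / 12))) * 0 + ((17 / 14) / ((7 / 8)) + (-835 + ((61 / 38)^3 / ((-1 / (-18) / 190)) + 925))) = 12696176261 / 884450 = 14354.88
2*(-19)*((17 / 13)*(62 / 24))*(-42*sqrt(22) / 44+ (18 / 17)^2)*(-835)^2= -22175938350 / 221+ 48869197475*sqrt(22) / 572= 300385153.30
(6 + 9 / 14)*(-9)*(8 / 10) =-1674 / 35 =-47.83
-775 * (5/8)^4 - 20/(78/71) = -21798785/159744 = -136.46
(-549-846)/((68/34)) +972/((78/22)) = -11007/26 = -423.35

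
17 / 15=1.13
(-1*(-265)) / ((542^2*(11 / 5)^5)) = 828125 / 47310985964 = 0.00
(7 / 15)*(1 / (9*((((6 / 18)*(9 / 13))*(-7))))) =-13 / 405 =-0.03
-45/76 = -0.59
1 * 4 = 4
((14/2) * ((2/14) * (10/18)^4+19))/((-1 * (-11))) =873238/72171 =12.10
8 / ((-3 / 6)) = -16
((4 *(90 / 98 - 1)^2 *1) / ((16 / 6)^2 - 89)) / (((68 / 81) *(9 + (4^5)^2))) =-11664 / 31543669237465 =-0.00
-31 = -31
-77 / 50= -1.54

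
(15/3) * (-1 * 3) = -15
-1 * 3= -3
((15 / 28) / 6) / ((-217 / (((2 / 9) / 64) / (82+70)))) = -5 / 531965952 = -0.00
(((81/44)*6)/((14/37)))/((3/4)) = 2997/77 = 38.92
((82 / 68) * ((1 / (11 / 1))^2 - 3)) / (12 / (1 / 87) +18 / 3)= -7421 / 2159850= -0.00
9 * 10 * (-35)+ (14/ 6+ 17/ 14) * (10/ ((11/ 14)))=-102460/ 33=-3104.85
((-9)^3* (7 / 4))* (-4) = 5103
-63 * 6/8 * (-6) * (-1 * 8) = -2268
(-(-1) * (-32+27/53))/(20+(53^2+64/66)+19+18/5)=-275385/24945722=-0.01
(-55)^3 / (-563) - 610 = -177055 / 563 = -314.48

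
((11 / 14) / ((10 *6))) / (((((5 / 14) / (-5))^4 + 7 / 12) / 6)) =45276 / 336155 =0.13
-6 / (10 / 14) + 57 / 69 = -7.57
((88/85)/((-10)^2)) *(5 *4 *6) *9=4752/425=11.18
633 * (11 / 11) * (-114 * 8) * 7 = -4041072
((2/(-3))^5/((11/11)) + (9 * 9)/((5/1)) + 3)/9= 23168/10935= 2.12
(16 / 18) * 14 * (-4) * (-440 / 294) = 74.50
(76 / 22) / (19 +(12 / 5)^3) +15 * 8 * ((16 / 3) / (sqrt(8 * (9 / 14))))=4750 / 45133 +320 * sqrt(7) / 3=282.32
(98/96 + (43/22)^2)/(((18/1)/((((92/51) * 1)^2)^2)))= 62946315176/22101911667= 2.85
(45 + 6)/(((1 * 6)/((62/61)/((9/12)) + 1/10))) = 45271/3660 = 12.37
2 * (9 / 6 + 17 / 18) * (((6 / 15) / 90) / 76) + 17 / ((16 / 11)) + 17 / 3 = 10683401 / 615600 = 17.35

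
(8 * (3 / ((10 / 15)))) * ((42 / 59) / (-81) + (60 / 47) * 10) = 3820568 / 8319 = 459.26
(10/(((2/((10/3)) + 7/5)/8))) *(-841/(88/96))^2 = 4073938560/121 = 33668913.72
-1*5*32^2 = -5120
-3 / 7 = -0.43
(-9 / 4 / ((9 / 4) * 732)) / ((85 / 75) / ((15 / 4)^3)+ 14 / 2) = -16875 / 86732972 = -0.00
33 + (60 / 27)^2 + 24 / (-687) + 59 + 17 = 113.90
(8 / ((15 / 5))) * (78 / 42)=4.95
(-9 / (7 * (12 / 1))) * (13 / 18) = -13 / 168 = -0.08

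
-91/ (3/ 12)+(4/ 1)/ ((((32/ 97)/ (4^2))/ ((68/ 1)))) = 12828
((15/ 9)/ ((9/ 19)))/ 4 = 95/ 108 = 0.88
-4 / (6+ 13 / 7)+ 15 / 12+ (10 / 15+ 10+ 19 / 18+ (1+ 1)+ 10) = 48437 / 1980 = 24.46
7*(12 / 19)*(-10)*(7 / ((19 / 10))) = -58800 / 361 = -162.88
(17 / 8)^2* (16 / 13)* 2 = 289 / 26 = 11.12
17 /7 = 2.43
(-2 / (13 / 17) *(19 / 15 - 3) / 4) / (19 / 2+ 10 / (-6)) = 34 / 235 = 0.14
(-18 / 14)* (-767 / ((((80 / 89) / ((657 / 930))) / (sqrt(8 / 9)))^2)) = 291382595127 / 538160000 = 541.44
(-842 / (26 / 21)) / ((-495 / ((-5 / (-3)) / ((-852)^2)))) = 2947 / 934238448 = 0.00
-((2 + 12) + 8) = -22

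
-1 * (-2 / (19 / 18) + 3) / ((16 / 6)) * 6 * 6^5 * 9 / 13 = -13387.63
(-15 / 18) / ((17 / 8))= -20 / 51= -0.39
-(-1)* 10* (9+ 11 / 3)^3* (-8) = -4389760 / 27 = -162583.70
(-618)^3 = -236029032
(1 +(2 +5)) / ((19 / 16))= 6.74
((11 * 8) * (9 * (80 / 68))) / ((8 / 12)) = 23760 / 17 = 1397.65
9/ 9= 1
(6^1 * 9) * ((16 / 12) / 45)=1.60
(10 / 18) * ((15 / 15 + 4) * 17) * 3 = 425 / 3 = 141.67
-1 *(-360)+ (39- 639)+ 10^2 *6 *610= 365760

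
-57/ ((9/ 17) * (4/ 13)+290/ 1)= -12597/ 64126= -0.20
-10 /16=-5 /8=-0.62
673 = 673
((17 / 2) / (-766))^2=289 / 2347024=0.00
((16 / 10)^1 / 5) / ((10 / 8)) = 32 / 125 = 0.26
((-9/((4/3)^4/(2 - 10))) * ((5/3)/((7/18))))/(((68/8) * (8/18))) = 98415/3808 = 25.84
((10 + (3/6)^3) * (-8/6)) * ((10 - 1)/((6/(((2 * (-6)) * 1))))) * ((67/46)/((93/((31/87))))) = 1809/1334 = 1.36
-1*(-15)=15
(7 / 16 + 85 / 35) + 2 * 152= 34369 / 112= 306.87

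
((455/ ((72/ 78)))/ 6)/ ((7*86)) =845/ 6192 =0.14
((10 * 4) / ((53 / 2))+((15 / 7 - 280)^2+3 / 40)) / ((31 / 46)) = 184464084593 / 1610140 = 114564.00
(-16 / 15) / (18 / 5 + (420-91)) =-16 / 4989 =-0.00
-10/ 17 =-0.59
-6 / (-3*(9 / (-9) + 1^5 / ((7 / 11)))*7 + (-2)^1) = 3 / 7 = 0.43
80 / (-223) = -80 / 223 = -0.36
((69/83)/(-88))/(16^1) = -69/116864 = -0.00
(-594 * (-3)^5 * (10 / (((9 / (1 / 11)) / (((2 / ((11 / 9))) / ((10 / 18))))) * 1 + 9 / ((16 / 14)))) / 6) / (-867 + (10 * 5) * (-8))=-4.58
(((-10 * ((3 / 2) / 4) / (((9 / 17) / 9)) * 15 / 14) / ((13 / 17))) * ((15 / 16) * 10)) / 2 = -4876875 / 11648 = -418.69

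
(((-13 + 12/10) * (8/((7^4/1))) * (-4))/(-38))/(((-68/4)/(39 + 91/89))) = 3362528/345107735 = 0.01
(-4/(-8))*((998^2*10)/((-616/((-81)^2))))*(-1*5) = 40842389025/154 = 265210318.34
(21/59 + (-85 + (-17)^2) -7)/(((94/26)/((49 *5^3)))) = 927153500/2773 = 334350.34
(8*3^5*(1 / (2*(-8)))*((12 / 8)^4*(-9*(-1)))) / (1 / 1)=-177147 / 32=-5535.84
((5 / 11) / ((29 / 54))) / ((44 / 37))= 4995 / 7018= 0.71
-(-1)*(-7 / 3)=-7 / 3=-2.33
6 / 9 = 2 / 3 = 0.67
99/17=5.82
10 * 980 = 9800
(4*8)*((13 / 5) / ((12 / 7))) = 48.53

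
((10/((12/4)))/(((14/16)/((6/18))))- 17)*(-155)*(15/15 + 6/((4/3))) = 1689655/126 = 13409.96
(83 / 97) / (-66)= -83 / 6402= -0.01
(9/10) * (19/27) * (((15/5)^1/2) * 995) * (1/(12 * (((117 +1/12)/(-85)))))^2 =1092709/315844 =3.46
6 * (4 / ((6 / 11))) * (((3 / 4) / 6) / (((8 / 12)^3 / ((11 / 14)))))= 3267 / 224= 14.58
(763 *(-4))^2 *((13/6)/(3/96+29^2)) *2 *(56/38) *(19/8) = 13562209024/80739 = 167975.94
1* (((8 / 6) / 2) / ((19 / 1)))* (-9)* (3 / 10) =-9 / 95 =-0.09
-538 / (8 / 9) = -2421 / 4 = -605.25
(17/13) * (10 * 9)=1530/13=117.69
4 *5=20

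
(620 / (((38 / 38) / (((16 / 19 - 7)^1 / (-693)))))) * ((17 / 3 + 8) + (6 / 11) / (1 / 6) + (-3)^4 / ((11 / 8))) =20174180 / 48279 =417.87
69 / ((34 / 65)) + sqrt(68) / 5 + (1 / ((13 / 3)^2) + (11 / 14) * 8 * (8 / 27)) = 2 * sqrt(17) / 5 + 145335811 / 1085994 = 135.48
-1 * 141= -141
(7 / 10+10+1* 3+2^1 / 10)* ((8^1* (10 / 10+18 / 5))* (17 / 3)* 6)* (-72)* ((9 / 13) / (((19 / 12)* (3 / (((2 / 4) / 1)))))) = -563490432 / 6175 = -91253.51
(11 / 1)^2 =121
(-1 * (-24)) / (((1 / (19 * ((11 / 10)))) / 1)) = 2508 / 5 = 501.60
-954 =-954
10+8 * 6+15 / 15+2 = 61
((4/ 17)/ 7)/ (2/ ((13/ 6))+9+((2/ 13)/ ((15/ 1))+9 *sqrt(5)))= -2235/ 2050489+2025 *sqrt(5)/ 2050489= 0.00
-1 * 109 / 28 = -109 / 28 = -3.89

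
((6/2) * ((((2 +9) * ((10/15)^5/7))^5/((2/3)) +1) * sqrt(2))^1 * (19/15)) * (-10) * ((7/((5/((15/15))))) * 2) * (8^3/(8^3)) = -360961635735813908 * sqrt(2)/3390566585454405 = -150.56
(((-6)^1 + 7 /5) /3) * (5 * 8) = -184 /3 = -61.33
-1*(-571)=571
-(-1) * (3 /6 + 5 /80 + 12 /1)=201 /16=12.56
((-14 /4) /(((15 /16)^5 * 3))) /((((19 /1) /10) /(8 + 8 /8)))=-7340032 /961875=-7.63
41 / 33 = 1.24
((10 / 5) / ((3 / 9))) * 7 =42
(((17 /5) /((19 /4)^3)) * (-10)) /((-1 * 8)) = 272 /6859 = 0.04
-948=-948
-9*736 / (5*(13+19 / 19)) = -3312 / 35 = -94.63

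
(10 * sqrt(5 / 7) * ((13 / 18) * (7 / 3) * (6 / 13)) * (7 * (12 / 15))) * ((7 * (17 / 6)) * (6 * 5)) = 33320 * sqrt(35) / 9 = 21902.64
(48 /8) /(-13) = -6 /13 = -0.46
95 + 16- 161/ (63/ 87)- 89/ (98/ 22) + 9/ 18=-38459/ 294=-130.81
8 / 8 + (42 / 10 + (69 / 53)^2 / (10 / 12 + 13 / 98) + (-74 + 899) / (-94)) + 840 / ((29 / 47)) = 1847878725097 / 1359176785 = 1359.56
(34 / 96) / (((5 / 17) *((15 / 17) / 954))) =1301.94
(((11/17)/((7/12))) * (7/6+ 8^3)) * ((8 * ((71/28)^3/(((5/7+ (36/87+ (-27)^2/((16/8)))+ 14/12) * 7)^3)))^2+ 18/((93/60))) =670913540039048234885491395336469608582975843/101493993573443468701171482174645294516224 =6610.38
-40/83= -0.48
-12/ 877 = -0.01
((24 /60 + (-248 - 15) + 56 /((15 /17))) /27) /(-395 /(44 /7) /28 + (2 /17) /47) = 420043888 /127677465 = 3.29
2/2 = 1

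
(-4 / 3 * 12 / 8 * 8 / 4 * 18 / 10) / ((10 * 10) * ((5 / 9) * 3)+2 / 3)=-54 / 1255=-0.04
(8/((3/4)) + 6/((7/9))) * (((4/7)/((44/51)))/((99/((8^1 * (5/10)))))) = 26248/53361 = 0.49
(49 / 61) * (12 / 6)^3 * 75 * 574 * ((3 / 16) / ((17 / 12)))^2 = 85432725 / 17629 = 4846.15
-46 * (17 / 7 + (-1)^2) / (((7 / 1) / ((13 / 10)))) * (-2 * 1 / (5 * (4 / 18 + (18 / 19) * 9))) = 306774 / 229075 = 1.34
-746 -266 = -1012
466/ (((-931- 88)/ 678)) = -315948/ 1019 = -310.06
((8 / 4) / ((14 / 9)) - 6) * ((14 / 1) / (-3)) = 22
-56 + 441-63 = 322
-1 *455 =-455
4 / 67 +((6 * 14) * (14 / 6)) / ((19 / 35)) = 459696 / 1273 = 361.11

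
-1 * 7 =-7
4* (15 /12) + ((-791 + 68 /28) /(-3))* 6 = 11075 /7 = 1582.14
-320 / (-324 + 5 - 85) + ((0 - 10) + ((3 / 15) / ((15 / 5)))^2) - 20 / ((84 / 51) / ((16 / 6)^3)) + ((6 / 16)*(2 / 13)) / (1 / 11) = -5926818283 / 24815700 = -238.83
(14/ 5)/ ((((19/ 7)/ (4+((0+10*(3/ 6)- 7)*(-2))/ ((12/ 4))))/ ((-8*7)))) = -308.10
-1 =-1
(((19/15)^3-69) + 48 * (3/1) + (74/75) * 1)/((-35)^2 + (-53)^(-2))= 369824513/5806731375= 0.06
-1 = -1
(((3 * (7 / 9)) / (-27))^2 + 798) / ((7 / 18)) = 1495922 / 729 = 2052.02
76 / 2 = 38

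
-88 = -88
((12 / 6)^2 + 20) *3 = 72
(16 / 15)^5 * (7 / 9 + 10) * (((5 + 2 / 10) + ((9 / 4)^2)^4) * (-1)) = -336687063632 / 34171875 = -9852.75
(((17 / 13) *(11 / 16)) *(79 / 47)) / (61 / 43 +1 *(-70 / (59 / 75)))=-37479101 / 2171748176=-0.02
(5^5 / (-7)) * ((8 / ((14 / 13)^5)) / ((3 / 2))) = -1160290625 / 705894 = -1643.72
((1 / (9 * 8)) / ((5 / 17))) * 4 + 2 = 197 / 90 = 2.19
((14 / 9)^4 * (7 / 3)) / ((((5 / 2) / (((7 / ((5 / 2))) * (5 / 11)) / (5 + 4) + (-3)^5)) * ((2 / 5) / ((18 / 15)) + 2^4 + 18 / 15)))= -12930902432 / 170828757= -75.70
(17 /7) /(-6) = -17 /42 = -0.40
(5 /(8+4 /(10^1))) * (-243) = -2025 /14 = -144.64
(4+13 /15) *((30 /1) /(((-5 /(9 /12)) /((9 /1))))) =-1971 /10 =-197.10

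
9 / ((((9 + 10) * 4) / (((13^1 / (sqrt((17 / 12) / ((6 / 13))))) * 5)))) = 135 * sqrt(442) / 646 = 4.39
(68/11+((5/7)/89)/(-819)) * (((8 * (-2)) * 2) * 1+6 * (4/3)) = -277568488/1870869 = -148.36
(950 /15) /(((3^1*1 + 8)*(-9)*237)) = -190 /70389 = -0.00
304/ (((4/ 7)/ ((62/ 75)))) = 32984/ 75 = 439.79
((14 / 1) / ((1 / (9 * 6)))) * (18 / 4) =3402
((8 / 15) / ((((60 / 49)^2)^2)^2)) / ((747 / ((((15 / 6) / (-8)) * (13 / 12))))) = -432028097404813 / 9033646694400000000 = -0.00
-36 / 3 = -12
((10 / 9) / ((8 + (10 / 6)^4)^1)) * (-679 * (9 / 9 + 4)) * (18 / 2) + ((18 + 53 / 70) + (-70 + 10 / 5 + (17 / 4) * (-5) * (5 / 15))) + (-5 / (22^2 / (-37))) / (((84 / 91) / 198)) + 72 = -24260781527 / 11762520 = -2062.55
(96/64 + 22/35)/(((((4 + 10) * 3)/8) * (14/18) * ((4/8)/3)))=5364/1715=3.13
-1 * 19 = -19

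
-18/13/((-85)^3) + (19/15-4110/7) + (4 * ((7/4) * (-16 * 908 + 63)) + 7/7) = -17074079012197/167656125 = -101839.88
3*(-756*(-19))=43092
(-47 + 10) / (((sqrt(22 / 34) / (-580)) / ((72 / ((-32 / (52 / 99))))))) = -278980 * sqrt(187) / 121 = -31528.88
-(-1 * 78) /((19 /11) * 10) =429 /95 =4.52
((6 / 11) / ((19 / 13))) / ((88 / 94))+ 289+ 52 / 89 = 118667391 / 409222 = 289.98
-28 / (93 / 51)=-476 / 31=-15.35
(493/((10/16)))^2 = 15555136/25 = 622205.44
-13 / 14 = -0.93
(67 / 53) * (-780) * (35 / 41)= -1829100 / 2173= -841.74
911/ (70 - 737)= -911/ 667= -1.37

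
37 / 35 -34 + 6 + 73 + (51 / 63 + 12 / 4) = 748 / 15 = 49.87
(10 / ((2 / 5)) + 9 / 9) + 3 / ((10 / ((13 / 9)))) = 26.43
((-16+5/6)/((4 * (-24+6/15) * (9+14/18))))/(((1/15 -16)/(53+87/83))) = -0.06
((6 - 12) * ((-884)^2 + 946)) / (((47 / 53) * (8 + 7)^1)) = -82934612 / 235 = -352913.24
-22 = -22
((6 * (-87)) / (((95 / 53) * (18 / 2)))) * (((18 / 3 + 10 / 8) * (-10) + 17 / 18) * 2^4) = 31674496 / 855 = 37046.19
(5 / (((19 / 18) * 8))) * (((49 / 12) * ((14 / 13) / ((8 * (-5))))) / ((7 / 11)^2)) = -2541 / 15808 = -0.16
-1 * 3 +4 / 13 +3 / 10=-311 / 130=-2.39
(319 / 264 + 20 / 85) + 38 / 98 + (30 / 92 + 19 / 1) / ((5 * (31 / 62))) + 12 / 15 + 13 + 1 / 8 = 6749759 / 287385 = 23.49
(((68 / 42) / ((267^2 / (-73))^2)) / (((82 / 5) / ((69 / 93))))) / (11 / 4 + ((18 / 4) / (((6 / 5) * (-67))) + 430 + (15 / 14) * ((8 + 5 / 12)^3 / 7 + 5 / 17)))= 10632226398080 / 72576633674806440551271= 0.00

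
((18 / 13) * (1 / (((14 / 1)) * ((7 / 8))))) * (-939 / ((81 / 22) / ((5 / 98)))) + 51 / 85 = -0.87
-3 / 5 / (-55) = 3 / 275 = 0.01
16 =16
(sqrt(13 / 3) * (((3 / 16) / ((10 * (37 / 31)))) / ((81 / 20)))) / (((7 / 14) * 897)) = 31 * sqrt(39) / 10753236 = 0.00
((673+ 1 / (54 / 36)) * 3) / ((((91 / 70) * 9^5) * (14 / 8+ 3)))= 80840 / 14585103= 0.01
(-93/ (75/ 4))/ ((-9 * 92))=31/ 5175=0.01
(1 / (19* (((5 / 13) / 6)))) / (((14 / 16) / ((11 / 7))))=1.47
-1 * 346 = -346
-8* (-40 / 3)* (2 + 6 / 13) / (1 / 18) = 61440 / 13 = 4726.15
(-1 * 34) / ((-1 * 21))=34 / 21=1.62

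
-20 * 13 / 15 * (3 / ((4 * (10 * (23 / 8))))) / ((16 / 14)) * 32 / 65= -112 / 575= -0.19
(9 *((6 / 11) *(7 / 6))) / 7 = 9 / 11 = 0.82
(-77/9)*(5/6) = -385/54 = -7.13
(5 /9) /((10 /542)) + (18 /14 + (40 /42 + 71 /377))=772799 /23751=32.54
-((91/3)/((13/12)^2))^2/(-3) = 37632/169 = 222.67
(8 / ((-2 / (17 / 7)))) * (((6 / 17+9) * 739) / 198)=-78334 / 231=-339.11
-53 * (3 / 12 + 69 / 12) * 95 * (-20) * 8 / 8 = 604200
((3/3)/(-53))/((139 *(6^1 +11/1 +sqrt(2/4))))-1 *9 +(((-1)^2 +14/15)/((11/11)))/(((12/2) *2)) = -6762963689/765136620 +sqrt(2)/4250759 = -8.84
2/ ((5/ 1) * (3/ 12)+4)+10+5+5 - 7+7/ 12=391/ 28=13.96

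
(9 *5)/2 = 45/2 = 22.50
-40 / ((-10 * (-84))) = -1 / 21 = -0.05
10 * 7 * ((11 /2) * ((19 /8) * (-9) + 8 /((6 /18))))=8085 /8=1010.62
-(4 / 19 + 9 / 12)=-73 / 76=-0.96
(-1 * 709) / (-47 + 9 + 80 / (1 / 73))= -709 / 5802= -0.12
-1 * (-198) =198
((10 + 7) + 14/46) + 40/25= 2174/115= 18.90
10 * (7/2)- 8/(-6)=109/3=36.33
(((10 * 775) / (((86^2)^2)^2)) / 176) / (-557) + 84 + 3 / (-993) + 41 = 6068103607695434839391679 / 48546002178836683237376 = 125.00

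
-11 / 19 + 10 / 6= 62 / 57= 1.09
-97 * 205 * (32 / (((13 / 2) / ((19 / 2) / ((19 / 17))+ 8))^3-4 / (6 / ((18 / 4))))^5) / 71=1191885931244938887506642445 / 29155186704343013760737297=40.88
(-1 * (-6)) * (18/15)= 36/5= 7.20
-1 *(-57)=57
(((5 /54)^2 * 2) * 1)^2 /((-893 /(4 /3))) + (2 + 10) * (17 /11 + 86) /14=8226314428417 /109627243803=75.04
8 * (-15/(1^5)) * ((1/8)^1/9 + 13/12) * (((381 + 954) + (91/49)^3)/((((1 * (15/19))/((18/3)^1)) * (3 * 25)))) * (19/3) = -26243297876/231525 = -113349.74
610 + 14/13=7944/13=611.08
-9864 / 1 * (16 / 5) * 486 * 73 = -5599279872 / 5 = -1119855974.40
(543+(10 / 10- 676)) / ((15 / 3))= -132 / 5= -26.40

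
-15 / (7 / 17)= -255 / 7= -36.43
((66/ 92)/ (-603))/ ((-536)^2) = -11/ 2656338816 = -0.00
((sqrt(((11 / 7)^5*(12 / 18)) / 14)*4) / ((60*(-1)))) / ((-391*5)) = 121*sqrt(33) / 30175425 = 0.00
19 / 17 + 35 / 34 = 73 / 34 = 2.15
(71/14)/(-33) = -0.15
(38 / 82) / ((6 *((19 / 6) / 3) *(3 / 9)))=9 / 41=0.22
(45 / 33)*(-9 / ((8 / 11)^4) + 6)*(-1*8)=1607895 / 5632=285.49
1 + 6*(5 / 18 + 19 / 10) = 211 / 15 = 14.07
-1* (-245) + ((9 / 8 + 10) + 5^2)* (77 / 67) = 153573 / 536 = 286.52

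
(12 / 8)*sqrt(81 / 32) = 27*sqrt(2) / 16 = 2.39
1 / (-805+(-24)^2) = -1 / 229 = -0.00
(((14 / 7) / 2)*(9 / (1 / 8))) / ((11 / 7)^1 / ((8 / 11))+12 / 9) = 12096 / 587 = 20.61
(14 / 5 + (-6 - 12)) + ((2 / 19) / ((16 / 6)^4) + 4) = -2178667 / 194560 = -11.20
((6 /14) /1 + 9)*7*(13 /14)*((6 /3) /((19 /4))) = 3432 /133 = 25.80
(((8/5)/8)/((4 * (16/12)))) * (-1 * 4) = -3/20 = -0.15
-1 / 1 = -1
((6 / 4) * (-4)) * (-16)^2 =-1536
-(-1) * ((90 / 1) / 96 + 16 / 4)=79 / 16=4.94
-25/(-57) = 25/57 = 0.44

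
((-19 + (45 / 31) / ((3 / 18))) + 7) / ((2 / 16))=-816 / 31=-26.32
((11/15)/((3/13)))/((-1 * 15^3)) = -143/151875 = -0.00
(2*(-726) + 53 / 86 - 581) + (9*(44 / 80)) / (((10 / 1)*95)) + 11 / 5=-1658655843 / 817000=-2030.18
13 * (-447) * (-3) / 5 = 17433 / 5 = 3486.60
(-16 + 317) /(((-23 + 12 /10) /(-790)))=1188950 /109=10907.80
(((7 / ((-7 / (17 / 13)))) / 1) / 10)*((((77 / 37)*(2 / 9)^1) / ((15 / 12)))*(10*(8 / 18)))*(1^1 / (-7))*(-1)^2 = 5984 / 194805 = 0.03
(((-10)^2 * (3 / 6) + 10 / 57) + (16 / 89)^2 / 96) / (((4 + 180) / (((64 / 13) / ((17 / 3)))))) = 0.24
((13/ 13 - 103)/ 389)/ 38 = -0.01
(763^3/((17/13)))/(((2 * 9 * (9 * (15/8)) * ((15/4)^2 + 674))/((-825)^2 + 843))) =770184288263936/695385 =1107565288.67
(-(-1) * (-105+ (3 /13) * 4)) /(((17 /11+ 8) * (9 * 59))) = -4961 /241605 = -0.02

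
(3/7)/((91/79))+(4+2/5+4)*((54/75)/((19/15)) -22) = -54358569/302575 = -179.65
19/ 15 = 1.27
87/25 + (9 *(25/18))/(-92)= 15383/4600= 3.34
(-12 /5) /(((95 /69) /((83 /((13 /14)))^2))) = -1118002032 /80275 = -13927.15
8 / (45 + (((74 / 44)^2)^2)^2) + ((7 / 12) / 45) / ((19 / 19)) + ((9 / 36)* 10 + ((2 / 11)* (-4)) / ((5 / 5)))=66057648655006607 / 35532448952463540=1.86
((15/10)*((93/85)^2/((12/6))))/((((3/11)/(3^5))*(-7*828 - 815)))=-2101707/17368900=-0.12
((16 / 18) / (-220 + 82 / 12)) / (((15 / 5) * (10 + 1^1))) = -16 / 126621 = -0.00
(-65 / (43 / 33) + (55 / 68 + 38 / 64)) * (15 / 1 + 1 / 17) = -9072568 / 12427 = -730.07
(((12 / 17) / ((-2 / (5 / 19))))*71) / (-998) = 1065 / 161177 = 0.01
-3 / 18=-0.17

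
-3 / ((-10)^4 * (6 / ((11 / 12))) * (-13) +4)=33 / 9359956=0.00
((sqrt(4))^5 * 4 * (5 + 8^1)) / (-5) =-1664 / 5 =-332.80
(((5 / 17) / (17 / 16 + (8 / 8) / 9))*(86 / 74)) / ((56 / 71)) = 274770 / 744107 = 0.37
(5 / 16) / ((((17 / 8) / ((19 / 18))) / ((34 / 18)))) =95 / 324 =0.29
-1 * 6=-6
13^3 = 2197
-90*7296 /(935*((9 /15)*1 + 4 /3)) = -1969920 /5423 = -363.25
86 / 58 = 43 / 29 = 1.48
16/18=8/9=0.89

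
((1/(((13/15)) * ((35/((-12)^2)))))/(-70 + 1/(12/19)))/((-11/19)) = 98496/821821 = 0.12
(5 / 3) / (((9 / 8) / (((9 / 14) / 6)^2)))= 5 / 294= 0.02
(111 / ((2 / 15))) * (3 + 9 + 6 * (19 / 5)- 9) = 42957 / 2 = 21478.50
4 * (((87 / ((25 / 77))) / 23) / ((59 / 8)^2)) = 1714944 / 2001575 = 0.86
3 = 3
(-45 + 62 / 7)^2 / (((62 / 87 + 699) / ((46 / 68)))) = 128082009 / 101417750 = 1.26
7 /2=3.50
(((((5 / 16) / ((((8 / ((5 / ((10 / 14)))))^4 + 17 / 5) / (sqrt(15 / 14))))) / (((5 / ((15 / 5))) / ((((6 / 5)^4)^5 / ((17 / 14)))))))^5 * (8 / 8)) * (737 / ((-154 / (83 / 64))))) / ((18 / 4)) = -29391594779330357287864548791257565330307604269091024701056988342402699201423622243068722282496 * sqrt(210) / 124065522540826378624952477086843212486228809364856577775182433498457612586207687854766845703125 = -3.43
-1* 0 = 0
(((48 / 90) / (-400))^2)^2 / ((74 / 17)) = 17 / 23414062500000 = 0.00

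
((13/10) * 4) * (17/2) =221/5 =44.20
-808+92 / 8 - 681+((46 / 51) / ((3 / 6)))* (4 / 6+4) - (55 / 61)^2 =-1469.89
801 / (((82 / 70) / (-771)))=-21614985 / 41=-527194.76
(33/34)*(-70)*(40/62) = -23100/527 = -43.83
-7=-7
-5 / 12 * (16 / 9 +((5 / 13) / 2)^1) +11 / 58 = -51401 / 81432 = -0.63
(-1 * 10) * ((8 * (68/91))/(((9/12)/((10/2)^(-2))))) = -4352/1365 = -3.19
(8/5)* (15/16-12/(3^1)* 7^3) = -21937/10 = -2193.70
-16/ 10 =-8/ 5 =-1.60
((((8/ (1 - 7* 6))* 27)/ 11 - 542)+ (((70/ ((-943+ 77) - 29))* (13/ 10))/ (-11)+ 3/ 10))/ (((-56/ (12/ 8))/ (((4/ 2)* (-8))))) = -1313064513/ 5651030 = -232.36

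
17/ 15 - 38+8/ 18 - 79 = -5194/ 45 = -115.42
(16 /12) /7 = 4 /21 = 0.19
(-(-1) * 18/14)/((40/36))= 81/70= 1.16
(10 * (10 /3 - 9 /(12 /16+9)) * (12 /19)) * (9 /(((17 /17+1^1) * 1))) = 16920 /247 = 68.50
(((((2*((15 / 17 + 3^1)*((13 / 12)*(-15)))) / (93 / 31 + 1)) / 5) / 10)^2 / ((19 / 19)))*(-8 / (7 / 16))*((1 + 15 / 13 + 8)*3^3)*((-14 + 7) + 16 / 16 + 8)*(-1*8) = 31924.42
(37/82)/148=1/328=0.00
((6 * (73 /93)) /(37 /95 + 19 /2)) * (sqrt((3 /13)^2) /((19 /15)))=65700 /757237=0.09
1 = 1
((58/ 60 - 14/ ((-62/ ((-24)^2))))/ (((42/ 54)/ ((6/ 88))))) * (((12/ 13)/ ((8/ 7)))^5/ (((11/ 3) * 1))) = 1919640074499/ 1782681655040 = 1.08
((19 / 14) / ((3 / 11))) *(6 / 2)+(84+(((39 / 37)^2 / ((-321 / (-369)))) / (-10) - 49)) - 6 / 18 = 760845851 / 15380715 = 49.47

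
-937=-937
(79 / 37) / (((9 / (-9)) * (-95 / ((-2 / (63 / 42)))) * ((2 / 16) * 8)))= -316 / 10545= -0.03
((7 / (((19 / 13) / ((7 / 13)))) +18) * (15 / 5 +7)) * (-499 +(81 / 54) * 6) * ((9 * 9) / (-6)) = 25864650 / 19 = 1361297.37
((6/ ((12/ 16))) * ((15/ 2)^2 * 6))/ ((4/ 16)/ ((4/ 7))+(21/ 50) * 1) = 1080000/ 343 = 3148.69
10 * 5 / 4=12.50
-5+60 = 55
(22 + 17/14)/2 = 325/28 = 11.61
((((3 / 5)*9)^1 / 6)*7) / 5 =63 / 50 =1.26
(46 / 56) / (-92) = -1 / 112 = -0.01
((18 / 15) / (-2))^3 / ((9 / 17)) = -51 / 125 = -0.41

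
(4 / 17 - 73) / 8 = -9.10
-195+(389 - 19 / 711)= 137915 / 711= 193.97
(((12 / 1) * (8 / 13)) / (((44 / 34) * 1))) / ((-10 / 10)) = -816 / 143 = -5.71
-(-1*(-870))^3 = -658503000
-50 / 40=-5 / 4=-1.25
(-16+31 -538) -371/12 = -6647/12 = -553.92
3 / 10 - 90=-89.70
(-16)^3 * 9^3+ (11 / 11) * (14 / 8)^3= -191102633 / 64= -2985978.64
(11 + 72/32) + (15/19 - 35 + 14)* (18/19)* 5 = -119107/1444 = -82.48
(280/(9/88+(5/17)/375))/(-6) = -452.82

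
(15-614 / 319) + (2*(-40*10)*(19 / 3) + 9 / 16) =-77371979 / 15312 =-5053.03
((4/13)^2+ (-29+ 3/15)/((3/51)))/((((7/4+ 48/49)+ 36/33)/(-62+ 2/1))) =10701487104/1392053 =7687.56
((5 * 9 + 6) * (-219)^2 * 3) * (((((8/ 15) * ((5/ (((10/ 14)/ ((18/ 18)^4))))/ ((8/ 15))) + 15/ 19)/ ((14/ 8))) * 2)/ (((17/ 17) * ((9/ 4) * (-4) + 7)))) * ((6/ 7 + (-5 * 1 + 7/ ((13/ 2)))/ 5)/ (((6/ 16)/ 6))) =-2293693003008/ 60515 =-37902883.63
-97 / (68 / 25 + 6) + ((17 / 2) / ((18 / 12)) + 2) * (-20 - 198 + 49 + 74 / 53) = -14974979 / 11554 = -1296.09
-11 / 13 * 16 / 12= -44 / 39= -1.13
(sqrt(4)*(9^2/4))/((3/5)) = 135/2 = 67.50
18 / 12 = 3 / 2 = 1.50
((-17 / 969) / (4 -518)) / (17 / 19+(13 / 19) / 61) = 61 / 1619100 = 0.00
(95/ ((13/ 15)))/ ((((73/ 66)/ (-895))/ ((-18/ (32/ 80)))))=3787863750/ 949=3991426.50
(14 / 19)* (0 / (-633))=0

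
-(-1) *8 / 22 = 4 / 11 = 0.36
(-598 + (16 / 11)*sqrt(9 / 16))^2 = 43112356 / 121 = 356300.46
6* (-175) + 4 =-1046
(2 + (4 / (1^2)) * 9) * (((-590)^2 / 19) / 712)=87025 / 89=977.81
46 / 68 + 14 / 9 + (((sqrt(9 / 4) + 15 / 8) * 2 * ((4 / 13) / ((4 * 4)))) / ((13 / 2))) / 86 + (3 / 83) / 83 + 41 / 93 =10157186357437 / 3799132603344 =2.67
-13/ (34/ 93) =-1209/ 34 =-35.56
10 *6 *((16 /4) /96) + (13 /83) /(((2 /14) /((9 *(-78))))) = -127349 /166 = -767.16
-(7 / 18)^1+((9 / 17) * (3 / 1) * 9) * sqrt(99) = -7 / 18+729 * sqrt(11) / 17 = 141.84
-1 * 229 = -229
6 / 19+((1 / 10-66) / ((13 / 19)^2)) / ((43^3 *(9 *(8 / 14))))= 28991594713 / 91906911720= 0.32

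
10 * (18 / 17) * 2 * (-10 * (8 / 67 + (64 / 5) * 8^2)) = -197619840 / 1139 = -173502.93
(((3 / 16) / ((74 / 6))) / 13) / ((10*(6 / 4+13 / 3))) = 27 / 1346800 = 0.00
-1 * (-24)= 24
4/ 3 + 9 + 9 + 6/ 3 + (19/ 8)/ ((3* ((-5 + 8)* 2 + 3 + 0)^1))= 4627/ 216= 21.42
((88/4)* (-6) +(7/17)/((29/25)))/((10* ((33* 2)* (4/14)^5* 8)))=-1090791107/83297280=-13.10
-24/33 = -8/11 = -0.73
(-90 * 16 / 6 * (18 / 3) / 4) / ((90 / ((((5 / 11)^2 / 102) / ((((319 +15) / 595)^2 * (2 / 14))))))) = -3644375 / 20247414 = -0.18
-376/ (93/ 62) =-752/ 3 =-250.67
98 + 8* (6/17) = 1714/17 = 100.82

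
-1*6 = -6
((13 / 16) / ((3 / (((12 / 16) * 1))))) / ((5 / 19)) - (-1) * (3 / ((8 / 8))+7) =3447 / 320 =10.77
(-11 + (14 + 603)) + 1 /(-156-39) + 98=137279 /195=703.99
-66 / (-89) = 66 / 89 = 0.74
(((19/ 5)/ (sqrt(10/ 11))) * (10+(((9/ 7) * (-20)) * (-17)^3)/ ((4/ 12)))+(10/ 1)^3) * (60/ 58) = 30000/ 29+30245226 * sqrt(110)/ 203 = 1563668.01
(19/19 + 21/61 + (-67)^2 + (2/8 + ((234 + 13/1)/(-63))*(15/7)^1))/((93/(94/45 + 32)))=24661703053/15010758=1642.94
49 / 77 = 7 / 11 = 0.64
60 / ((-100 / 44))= -132 / 5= -26.40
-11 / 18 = -0.61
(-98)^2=9604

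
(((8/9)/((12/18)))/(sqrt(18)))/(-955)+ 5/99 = 5/99-2* sqrt(2)/8595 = 0.05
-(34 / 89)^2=-1156 / 7921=-0.15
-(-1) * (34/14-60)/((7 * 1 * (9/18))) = -806/49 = -16.45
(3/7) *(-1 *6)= -2.57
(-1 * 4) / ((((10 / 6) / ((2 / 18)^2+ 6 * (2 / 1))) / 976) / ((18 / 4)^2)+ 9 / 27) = -949648 / 79139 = -12.00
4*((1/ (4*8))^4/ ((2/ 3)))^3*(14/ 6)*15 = 945/ 2305843009213693952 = 0.00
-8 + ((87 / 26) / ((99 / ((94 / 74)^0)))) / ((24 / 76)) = -40633 / 5148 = -7.89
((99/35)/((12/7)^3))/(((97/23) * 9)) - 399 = -334381523/838080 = -398.99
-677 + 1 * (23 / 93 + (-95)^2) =776387 / 93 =8348.25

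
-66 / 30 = -11 / 5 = -2.20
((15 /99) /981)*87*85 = 12325 /10791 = 1.14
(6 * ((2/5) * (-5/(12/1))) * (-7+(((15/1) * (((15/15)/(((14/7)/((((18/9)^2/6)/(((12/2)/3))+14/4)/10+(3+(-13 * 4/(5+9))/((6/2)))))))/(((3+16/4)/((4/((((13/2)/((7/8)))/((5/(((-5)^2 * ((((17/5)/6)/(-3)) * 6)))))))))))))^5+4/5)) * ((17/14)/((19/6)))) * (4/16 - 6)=-7436206004905105719/543924389794938880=-13.67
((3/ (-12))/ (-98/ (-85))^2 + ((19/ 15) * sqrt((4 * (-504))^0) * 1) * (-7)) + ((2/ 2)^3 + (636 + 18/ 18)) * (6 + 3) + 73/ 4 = 3314068757/ 576240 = 5751.20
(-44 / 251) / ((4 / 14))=-154 / 251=-0.61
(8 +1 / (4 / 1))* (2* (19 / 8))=627 / 16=39.19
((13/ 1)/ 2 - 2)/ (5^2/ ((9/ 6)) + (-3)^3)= -27/ 62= -0.44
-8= -8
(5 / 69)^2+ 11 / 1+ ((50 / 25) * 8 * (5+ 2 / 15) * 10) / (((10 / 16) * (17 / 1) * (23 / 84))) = 118704412 / 404685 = 293.33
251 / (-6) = -251 / 6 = -41.83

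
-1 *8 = -8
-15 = -15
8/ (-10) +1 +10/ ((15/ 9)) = 31/ 5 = 6.20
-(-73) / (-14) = -73 / 14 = -5.21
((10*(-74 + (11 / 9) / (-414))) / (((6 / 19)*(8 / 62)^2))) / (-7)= 25173226825 / 1251936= 20107.44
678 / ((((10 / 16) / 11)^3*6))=77006336 / 125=616050.69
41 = 41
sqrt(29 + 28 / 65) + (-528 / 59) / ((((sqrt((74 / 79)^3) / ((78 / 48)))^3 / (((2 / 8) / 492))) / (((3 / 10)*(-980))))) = sqrt(124345) / 65 + 138372071306469*sqrt(5846) / 1374150918004736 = 13.12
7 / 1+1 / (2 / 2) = 8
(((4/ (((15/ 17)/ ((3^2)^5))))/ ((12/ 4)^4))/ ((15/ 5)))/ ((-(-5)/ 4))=22032/ 25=881.28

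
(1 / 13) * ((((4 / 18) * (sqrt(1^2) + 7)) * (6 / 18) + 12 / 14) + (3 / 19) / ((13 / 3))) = 69379 / 606879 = 0.11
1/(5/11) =11/5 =2.20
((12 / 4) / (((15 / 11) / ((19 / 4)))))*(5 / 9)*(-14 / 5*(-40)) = 5852 / 9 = 650.22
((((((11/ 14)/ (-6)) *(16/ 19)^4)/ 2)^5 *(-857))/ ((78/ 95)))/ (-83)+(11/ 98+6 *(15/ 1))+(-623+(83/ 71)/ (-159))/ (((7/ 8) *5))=-10292852840306022796624312008767741114137/ 196843829377506914040243307952314034898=-52.29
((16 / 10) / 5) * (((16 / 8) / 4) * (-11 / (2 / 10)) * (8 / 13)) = -5.42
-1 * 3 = -3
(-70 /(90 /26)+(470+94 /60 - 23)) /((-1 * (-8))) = 38551 /720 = 53.54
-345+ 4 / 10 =-1723 / 5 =-344.60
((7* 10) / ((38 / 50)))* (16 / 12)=122.81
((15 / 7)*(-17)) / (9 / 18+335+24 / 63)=-1530 / 14107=-0.11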